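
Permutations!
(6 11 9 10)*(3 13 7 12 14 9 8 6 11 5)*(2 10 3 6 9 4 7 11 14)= [0, 1, 10, 13, 7, 6, 5, 12, 9, 3, 14, 8, 2, 11, 4]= (2 10 14 4 7 12)(3 13 11 8 9)(5 6)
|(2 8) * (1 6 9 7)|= |(1 6 9 7)(2 8)|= 4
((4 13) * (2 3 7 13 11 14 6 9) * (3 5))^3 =(2 7 11 9 3 4 6 5 13 14)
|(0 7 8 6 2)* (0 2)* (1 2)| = 4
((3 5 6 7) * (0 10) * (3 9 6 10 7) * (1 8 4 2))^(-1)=(0 10 5 3 6 9 7)(1 2 4 8)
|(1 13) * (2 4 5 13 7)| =|(1 7 2 4 5 13)| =6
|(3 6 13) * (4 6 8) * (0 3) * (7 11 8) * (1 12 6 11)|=21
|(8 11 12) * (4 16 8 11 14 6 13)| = |(4 16 8 14 6 13)(11 12)| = 6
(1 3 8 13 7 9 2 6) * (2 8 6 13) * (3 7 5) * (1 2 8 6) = (1 7 9 6 2 13 5 3) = [0, 7, 13, 1, 4, 3, 2, 9, 8, 6, 10, 11, 12, 5]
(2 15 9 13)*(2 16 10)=(2 15 9 13 16 10)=[0, 1, 15, 3, 4, 5, 6, 7, 8, 13, 2, 11, 12, 16, 14, 9, 10]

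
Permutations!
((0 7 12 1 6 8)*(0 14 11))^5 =((0 7 12 1 6 8 14 11))^5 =(0 8 12 11 6 7 14 1)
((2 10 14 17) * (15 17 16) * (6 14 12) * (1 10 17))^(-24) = (17)(1 14 10 16 12 15 6)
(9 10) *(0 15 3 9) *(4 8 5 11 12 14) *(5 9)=(0 15 3 5 11 12 14 4 8 9 10)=[15, 1, 2, 5, 8, 11, 6, 7, 9, 10, 0, 12, 14, 13, 4, 3]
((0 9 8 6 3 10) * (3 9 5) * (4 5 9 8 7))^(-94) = ((0 9 7 4 5 3 10)(6 8))^(-94) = (0 5 9 3 7 10 4)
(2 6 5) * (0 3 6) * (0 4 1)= (0 3 6 5 2 4 1)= [3, 0, 4, 6, 1, 2, 5]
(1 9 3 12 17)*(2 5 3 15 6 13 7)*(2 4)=(1 9 15 6 13 7 4 2 5 3 12 17)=[0, 9, 5, 12, 2, 3, 13, 4, 8, 15, 10, 11, 17, 7, 14, 6, 16, 1]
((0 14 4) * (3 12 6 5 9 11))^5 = ((0 14 4)(3 12 6 5 9 11))^5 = (0 4 14)(3 11 9 5 6 12)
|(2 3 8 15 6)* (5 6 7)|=|(2 3 8 15 7 5 6)|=7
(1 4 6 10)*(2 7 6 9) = (1 4 9 2 7 6 10) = [0, 4, 7, 3, 9, 5, 10, 6, 8, 2, 1]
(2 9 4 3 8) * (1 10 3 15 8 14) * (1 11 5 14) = (1 10 3)(2 9 4 15 8)(5 14 11) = [0, 10, 9, 1, 15, 14, 6, 7, 2, 4, 3, 5, 12, 13, 11, 8]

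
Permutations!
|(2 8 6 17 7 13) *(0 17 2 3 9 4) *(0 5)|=24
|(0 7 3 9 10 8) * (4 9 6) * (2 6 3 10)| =4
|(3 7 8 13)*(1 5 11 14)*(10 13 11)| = 9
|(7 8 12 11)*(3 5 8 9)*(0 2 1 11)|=10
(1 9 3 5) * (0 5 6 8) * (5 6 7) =(0 6 8)(1 9 3 7 5) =[6, 9, 2, 7, 4, 1, 8, 5, 0, 3]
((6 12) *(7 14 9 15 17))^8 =(7 15 14 17 9)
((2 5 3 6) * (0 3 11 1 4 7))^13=(0 5 7 2 4 6 1 3 11)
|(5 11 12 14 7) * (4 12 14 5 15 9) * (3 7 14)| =|(3 7 15 9 4 12 5 11)| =8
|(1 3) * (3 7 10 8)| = 5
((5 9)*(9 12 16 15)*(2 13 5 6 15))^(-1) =((2 13 5 12 16)(6 15 9))^(-1) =(2 16 12 5 13)(6 9 15)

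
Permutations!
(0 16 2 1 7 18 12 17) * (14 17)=[16, 7, 1, 3, 4, 5, 6, 18, 8, 9, 10, 11, 14, 13, 17, 15, 2, 0, 12]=(0 16 2 1 7 18 12 14 17)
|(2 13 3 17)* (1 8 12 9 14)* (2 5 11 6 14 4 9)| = |(1 8 12 2 13 3 17 5 11 6 14)(4 9)| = 22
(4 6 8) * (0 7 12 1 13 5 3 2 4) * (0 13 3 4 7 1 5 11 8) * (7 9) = (0 1 3 2 9 7 12 5 4 6)(8 13 11) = [1, 3, 9, 2, 6, 4, 0, 12, 13, 7, 10, 8, 5, 11]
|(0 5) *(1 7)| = 2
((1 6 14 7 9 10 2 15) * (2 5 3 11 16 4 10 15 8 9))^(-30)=(16)(1 14 2 9)(6 7 8 15)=((1 6 14 7 2 8 9 15)(3 11 16 4 10 5))^(-30)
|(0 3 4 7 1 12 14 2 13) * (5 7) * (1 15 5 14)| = 6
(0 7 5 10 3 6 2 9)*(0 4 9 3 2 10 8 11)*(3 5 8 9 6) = [7, 1, 5, 3, 6, 9, 10, 8, 11, 4, 2, 0] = (0 7 8 11)(2 5 9 4 6 10)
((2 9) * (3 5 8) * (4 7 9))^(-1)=((2 4 7 9)(3 5 8))^(-1)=(2 9 7 4)(3 8 5)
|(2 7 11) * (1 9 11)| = 5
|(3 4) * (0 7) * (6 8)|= 2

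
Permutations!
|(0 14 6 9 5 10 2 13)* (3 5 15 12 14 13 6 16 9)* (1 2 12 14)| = 28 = |(0 13)(1 2 6 3 5 10 12)(9 15 14 16)|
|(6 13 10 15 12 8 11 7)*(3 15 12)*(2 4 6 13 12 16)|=10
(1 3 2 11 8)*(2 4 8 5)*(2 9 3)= (1 2 11 5 9 3 4 8)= [0, 2, 11, 4, 8, 9, 6, 7, 1, 3, 10, 5]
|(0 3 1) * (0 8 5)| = 5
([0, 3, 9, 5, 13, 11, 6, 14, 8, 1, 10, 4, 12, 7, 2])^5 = (1 13)(2 11)(3 7)(4 9)(5 14)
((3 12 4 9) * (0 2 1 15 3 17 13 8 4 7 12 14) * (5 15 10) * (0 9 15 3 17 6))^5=(17)(0 3 2 14 1 9 10 6 5)(7 12)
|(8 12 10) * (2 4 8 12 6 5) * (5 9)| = 6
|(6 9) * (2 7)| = |(2 7)(6 9)| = 2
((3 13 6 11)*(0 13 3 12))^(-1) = (0 12 11 6 13)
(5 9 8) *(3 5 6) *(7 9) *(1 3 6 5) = (1 3)(5 7 9 8) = [0, 3, 2, 1, 4, 7, 6, 9, 5, 8]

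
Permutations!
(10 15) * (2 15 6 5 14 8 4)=(2 15 10 6 5 14 8 4)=[0, 1, 15, 3, 2, 14, 5, 7, 4, 9, 6, 11, 12, 13, 8, 10]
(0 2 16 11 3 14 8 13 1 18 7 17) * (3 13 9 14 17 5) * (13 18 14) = [2, 14, 16, 17, 4, 3, 6, 5, 9, 13, 10, 18, 12, 1, 8, 15, 11, 0, 7] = (0 2 16 11 18 7 5 3 17)(1 14 8 9 13)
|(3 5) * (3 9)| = 3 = |(3 5 9)|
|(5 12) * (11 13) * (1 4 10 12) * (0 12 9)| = 14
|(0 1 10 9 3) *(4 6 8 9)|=8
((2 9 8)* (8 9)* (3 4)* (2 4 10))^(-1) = ((2 8 4 3 10))^(-1) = (2 10 3 4 8)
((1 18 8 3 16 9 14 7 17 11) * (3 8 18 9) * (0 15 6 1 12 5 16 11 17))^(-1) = (18)(0 7 14 9 1 6 15)(3 16 5 12 11) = ((18)(0 15 6 1 9 14 7)(3 11 12 5 16))^(-1)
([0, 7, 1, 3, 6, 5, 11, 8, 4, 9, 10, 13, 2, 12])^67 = (1 6 2 4 12 8 13 7 11)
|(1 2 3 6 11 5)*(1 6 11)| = 6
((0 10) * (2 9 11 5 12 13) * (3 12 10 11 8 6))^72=((0 11 5 10)(2 9 8 6 3 12 13))^72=(2 8 3 13 9 6 12)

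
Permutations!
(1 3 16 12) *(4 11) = (1 3 16 12)(4 11) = [0, 3, 2, 16, 11, 5, 6, 7, 8, 9, 10, 4, 1, 13, 14, 15, 12]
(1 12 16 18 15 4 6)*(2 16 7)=(1 12 7 2 16 18 15 4 6)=[0, 12, 16, 3, 6, 5, 1, 2, 8, 9, 10, 11, 7, 13, 14, 4, 18, 17, 15]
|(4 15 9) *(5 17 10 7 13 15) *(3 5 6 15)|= 12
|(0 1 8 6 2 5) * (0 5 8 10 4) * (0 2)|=7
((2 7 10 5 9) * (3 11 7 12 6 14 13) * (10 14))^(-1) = ((2 12 6 10 5 9)(3 11 7 14 13))^(-1) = (2 9 5 10 6 12)(3 13 14 7 11)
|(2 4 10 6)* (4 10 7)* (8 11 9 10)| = 6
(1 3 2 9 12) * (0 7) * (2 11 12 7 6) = (0 6 2 9 7)(1 3 11 12) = [6, 3, 9, 11, 4, 5, 2, 0, 8, 7, 10, 12, 1]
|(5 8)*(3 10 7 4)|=4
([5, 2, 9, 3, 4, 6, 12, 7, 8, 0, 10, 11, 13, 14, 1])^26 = (0 9 2 1 14 13 12 6 5)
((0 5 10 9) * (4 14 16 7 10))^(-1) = ((0 5 4 14 16 7 10 9))^(-1) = (0 9 10 7 16 14 4 5)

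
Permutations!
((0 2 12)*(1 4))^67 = (0 2 12)(1 4)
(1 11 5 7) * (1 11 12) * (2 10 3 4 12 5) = (1 5 7 11 2 10 3 4 12) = [0, 5, 10, 4, 12, 7, 6, 11, 8, 9, 3, 2, 1]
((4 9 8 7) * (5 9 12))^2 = ((4 12 5 9 8 7))^2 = (4 5 8)(7 12 9)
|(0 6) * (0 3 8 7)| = |(0 6 3 8 7)| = 5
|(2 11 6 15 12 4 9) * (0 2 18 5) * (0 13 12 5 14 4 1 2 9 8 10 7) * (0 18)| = |(0 9)(1 2 11 6 15 5 13 12)(4 8 10 7 18 14)| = 24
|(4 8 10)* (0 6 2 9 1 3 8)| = 9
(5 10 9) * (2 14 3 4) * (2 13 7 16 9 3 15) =(2 14 15)(3 4 13 7 16 9 5 10) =[0, 1, 14, 4, 13, 10, 6, 16, 8, 5, 3, 11, 12, 7, 15, 2, 9]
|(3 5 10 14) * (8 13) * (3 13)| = |(3 5 10 14 13 8)| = 6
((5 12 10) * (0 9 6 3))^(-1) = (0 3 6 9)(5 10 12)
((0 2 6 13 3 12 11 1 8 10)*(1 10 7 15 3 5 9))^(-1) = (0 10 11 12 3 15 7 8 1 9 5 13 6 2)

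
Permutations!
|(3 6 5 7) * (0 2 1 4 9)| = |(0 2 1 4 9)(3 6 5 7)| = 20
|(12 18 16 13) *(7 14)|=|(7 14)(12 18 16 13)|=4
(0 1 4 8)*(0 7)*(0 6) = (0 1 4 8 7 6) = [1, 4, 2, 3, 8, 5, 0, 6, 7]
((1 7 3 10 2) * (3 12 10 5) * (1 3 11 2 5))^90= (1 12 5 2)(3 7 10 11)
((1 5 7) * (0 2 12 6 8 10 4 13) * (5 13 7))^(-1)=((0 2 12 6 8 10 4 7 1 13))^(-1)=(0 13 1 7 4 10 8 6 12 2)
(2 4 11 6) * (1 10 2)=(1 10 2 4 11 6)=[0, 10, 4, 3, 11, 5, 1, 7, 8, 9, 2, 6]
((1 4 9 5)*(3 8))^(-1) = ((1 4 9 5)(3 8))^(-1) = (1 5 9 4)(3 8)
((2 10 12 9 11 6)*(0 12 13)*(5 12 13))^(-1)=(0 13)(2 6 11 9 12 5 10)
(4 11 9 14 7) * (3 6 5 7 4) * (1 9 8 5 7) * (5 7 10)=(1 9 14 4 11 8 7 3 6 10 5)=[0, 9, 2, 6, 11, 1, 10, 3, 7, 14, 5, 8, 12, 13, 4]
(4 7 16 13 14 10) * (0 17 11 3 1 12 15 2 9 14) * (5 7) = (0 17 11 3 1 12 15 2 9 14 10 4 5 7 16 13) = [17, 12, 9, 1, 5, 7, 6, 16, 8, 14, 4, 3, 15, 0, 10, 2, 13, 11]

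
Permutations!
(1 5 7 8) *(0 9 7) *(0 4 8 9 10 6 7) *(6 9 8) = [10, 5, 2, 3, 6, 4, 7, 8, 1, 0, 9] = (0 10 9)(1 5 4 6 7 8)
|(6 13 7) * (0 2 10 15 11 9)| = 6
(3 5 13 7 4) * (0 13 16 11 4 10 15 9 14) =(0 13 7 10 15 9 14)(3 5 16 11 4) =[13, 1, 2, 5, 3, 16, 6, 10, 8, 14, 15, 4, 12, 7, 0, 9, 11]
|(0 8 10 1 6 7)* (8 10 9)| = 10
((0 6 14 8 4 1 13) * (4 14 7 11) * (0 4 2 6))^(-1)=((1 13 4)(2 6 7 11)(8 14))^(-1)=(1 4 13)(2 11 7 6)(8 14)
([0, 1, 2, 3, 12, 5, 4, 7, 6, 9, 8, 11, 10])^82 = [0, 1, 2, 3, 10, 5, 12, 7, 4, 9, 6, 11, 8]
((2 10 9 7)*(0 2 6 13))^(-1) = (0 13 6 7 9 10 2)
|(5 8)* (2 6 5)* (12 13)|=|(2 6 5 8)(12 13)|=4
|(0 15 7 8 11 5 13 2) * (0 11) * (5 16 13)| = 4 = |(0 15 7 8)(2 11 16 13)|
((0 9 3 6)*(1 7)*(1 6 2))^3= ((0 9 3 2 1 7 6))^3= (0 2 6 3 7 9 1)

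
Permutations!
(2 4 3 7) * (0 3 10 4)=(0 3 7 2)(4 10)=[3, 1, 0, 7, 10, 5, 6, 2, 8, 9, 4]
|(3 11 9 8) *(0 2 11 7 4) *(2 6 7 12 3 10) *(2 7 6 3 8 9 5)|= |(0 3 12 8 10 7 4)(2 11 5)|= 21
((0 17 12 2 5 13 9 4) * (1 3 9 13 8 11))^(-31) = ((0 17 12 2 5 8 11 1 3 9 4))^(-31) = (0 12 5 11 3 4 17 2 8 1 9)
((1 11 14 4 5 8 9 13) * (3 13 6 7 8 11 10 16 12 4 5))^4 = (1 4 10 3 16 13 12)(5 11 14)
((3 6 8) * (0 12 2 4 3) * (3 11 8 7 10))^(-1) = ((0 12 2 4 11 8)(3 6 7 10))^(-1) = (0 8 11 4 2 12)(3 10 7 6)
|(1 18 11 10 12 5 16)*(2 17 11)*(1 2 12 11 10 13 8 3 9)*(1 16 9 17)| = 42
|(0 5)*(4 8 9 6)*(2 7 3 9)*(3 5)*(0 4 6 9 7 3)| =6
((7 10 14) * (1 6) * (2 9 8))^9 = ((1 6)(2 9 8)(7 10 14))^9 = (14)(1 6)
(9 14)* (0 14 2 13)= (0 14 9 2 13)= [14, 1, 13, 3, 4, 5, 6, 7, 8, 2, 10, 11, 12, 0, 9]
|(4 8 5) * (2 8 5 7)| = |(2 8 7)(4 5)| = 6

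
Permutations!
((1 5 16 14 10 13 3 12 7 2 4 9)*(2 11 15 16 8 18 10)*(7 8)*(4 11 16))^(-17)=(1 16 11 9 7 2 4 5 14 15)(3 12 8 18 10 13)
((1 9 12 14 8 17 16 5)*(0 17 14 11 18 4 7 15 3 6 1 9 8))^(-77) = ((0 17 16 5 9 12 11 18 4 7 15 3 6 1 8 14))^(-77) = (0 5 11 7 6 14 16 12 4 3 8 17 9 18 15 1)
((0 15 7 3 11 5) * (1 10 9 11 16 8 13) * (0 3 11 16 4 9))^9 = (0 8 3 15 13 4 7 1 9 11 10 16 5)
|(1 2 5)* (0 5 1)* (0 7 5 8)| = 2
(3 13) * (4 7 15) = (3 13)(4 7 15) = [0, 1, 2, 13, 7, 5, 6, 15, 8, 9, 10, 11, 12, 3, 14, 4]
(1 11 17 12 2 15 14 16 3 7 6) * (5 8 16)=[0, 11, 15, 7, 4, 8, 1, 6, 16, 9, 10, 17, 2, 13, 5, 14, 3, 12]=(1 11 17 12 2 15 14 5 8 16 3 7 6)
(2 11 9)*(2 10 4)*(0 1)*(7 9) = (0 1)(2 11 7 9 10 4) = [1, 0, 11, 3, 2, 5, 6, 9, 8, 10, 4, 7]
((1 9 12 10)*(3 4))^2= (1 12)(9 10)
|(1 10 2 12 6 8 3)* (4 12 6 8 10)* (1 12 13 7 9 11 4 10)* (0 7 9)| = 12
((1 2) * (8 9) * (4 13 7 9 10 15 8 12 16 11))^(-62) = (4 13 7 9 12 16 11)(8 10 15)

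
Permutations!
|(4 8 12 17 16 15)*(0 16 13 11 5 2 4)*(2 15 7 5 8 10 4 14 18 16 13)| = |(0 13 11 8 12 17 2 14 18 16 7 5 15)(4 10)| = 26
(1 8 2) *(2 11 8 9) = (1 9 2)(8 11) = [0, 9, 1, 3, 4, 5, 6, 7, 11, 2, 10, 8]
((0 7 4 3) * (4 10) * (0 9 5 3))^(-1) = ((0 7 10 4)(3 9 5))^(-1) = (0 4 10 7)(3 5 9)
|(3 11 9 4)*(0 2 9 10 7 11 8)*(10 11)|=6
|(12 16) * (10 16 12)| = |(10 16)| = 2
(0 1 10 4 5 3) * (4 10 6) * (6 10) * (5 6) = [1, 10, 2, 0, 6, 3, 4, 7, 8, 9, 5] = (0 1 10 5 3)(4 6)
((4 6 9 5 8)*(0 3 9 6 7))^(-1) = ((0 3 9 5 8 4 7))^(-1) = (0 7 4 8 5 9 3)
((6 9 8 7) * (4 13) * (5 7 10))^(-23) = (4 13)(5 7 6 9 8 10) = ((4 13)(5 7 6 9 8 10))^(-23)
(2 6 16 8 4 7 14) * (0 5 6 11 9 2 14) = (0 5 6 16 8 4 7)(2 11 9) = [5, 1, 11, 3, 7, 6, 16, 0, 4, 2, 10, 9, 12, 13, 14, 15, 8]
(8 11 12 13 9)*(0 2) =(0 2)(8 11 12 13 9) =[2, 1, 0, 3, 4, 5, 6, 7, 11, 8, 10, 12, 13, 9]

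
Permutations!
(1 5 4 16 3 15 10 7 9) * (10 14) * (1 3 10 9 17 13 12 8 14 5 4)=(1 4 16 10 7 17 13 12 8 14 9 3 15 5)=[0, 4, 2, 15, 16, 1, 6, 17, 14, 3, 7, 11, 8, 12, 9, 5, 10, 13]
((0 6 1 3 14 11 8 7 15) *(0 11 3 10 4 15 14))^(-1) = ((0 6 1 10 4 15 11 8 7 14 3))^(-1) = (0 3 14 7 8 11 15 4 10 1 6)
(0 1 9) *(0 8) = (0 1 9 8) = [1, 9, 2, 3, 4, 5, 6, 7, 0, 8]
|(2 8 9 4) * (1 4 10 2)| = 4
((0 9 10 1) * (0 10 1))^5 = ((0 9 1 10))^5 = (0 9 1 10)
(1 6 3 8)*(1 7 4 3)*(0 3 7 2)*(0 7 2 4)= (0 3 8 4 2 7)(1 6)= [3, 6, 7, 8, 2, 5, 1, 0, 4]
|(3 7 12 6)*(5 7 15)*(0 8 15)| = 8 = |(0 8 15 5 7 12 6 3)|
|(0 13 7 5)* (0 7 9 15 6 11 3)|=14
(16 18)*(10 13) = [0, 1, 2, 3, 4, 5, 6, 7, 8, 9, 13, 11, 12, 10, 14, 15, 18, 17, 16] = (10 13)(16 18)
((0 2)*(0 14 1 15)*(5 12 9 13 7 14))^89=(0 15 1 14 7 13 9 12 5 2)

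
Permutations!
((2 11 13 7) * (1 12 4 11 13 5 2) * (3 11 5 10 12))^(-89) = (1 3 11 10 12 4 5 2 13 7)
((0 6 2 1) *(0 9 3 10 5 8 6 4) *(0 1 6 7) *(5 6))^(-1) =(0 7 8 5 2 6 10 3 9 1 4)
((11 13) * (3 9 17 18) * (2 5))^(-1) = (2 5)(3 18 17 9)(11 13)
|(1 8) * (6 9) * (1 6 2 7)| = 6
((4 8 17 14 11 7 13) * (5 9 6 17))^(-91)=((4 8 5 9 6 17 14 11 7 13))^(-91)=(4 13 7 11 14 17 6 9 5 8)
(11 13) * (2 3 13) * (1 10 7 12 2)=[0, 10, 3, 13, 4, 5, 6, 12, 8, 9, 7, 1, 2, 11]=(1 10 7 12 2 3 13 11)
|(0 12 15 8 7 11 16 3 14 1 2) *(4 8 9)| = 13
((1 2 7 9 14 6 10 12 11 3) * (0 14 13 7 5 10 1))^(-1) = (0 3 11 12 10 5 2 1 6 14)(7 13 9)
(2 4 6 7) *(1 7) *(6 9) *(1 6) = [0, 7, 4, 3, 9, 5, 6, 2, 8, 1] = (1 7 2 4 9)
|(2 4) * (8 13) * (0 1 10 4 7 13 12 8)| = 14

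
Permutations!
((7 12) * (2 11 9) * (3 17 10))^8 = (2 9 11)(3 10 17)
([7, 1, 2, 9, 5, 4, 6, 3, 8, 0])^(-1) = [9, 1, 2, 7, 5, 4, 6, 0, 8, 3]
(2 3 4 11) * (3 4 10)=(2 4 11)(3 10)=[0, 1, 4, 10, 11, 5, 6, 7, 8, 9, 3, 2]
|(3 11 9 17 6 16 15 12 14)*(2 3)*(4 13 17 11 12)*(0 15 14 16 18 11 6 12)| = 20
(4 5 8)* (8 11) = [0, 1, 2, 3, 5, 11, 6, 7, 4, 9, 10, 8] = (4 5 11 8)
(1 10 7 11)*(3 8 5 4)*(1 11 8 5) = [0, 10, 2, 5, 3, 4, 6, 8, 1, 9, 7, 11] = (11)(1 10 7 8)(3 5 4)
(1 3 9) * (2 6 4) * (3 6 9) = [0, 6, 9, 3, 2, 5, 4, 7, 8, 1] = (1 6 4 2 9)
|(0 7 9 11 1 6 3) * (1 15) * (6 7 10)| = 20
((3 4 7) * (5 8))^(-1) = (3 7 4)(5 8)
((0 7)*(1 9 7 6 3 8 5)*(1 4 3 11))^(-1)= ((0 6 11 1 9 7)(3 8 5 4))^(-1)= (0 7 9 1 11 6)(3 4 5 8)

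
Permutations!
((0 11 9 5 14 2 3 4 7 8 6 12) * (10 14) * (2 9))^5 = ((0 11 2 3 4 7 8 6 12)(5 10 14 9))^5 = (0 7 11 8 2 6 3 12 4)(5 10 14 9)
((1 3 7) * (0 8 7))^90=(8)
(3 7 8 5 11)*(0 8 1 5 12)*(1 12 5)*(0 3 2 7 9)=(0 8 5 11 2 7 12 3 9)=[8, 1, 7, 9, 4, 11, 6, 12, 5, 0, 10, 2, 3]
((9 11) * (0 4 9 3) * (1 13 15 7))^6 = (0 4 9 11 3)(1 15)(7 13)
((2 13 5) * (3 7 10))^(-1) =(2 5 13)(3 10 7)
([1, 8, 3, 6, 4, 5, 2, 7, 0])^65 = (0 8 1)(2 6 3)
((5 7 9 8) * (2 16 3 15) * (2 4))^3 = (2 15 16 4 3)(5 8 9 7)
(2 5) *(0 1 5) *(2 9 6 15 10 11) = (0 1 5 9 6 15 10 11 2) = [1, 5, 0, 3, 4, 9, 15, 7, 8, 6, 11, 2, 12, 13, 14, 10]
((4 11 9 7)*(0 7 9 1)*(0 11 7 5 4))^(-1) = ((0 5 4 7)(1 11))^(-1) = (0 7 4 5)(1 11)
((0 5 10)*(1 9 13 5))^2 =(0 9 5)(1 13 10)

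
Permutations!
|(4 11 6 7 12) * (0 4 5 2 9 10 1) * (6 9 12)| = |(0 4 11 9 10 1)(2 12 5)(6 7)| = 6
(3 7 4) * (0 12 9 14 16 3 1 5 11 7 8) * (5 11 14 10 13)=[12, 11, 2, 8, 1, 14, 6, 4, 0, 10, 13, 7, 9, 5, 16, 15, 3]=(0 12 9 10 13 5 14 16 3 8)(1 11 7 4)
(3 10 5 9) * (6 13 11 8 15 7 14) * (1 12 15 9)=(1 12 15 7 14 6 13 11 8 9 3 10 5)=[0, 12, 2, 10, 4, 1, 13, 14, 9, 3, 5, 8, 15, 11, 6, 7]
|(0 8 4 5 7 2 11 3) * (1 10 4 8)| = 9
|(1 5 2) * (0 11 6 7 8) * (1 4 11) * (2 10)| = |(0 1 5 10 2 4 11 6 7 8)| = 10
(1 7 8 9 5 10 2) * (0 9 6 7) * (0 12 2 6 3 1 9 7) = (0 7 8 3 1 12 2 9 5 10 6) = [7, 12, 9, 1, 4, 10, 0, 8, 3, 5, 6, 11, 2]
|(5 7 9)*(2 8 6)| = |(2 8 6)(5 7 9)| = 3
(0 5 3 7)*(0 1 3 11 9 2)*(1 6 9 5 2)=(0 2)(1 3 7 6 9)(5 11)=[2, 3, 0, 7, 4, 11, 9, 6, 8, 1, 10, 5]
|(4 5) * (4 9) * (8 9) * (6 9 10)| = |(4 5 8 10 6 9)| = 6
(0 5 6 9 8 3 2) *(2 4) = (0 5 6 9 8 3 4 2) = [5, 1, 0, 4, 2, 6, 9, 7, 3, 8]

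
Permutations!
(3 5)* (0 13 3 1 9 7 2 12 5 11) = (0 13 3 11)(1 9 7 2 12 5) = [13, 9, 12, 11, 4, 1, 6, 2, 8, 7, 10, 0, 5, 3]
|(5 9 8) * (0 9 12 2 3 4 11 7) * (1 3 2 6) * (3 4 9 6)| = 30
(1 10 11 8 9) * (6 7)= [0, 10, 2, 3, 4, 5, 7, 6, 9, 1, 11, 8]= (1 10 11 8 9)(6 7)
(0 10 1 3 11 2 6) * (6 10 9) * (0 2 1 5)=(0 9 6 2 10 5)(1 3 11)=[9, 3, 10, 11, 4, 0, 2, 7, 8, 6, 5, 1]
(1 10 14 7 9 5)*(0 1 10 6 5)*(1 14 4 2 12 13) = [14, 6, 12, 3, 2, 10, 5, 9, 8, 0, 4, 11, 13, 1, 7] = (0 14 7 9)(1 6 5 10 4 2 12 13)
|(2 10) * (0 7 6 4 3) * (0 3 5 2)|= |(0 7 6 4 5 2 10)|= 7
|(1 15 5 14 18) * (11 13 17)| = 15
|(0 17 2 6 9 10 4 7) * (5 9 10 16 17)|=|(0 5 9 16 17 2 6 10 4 7)|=10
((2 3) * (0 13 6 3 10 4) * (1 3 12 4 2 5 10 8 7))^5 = ((0 13 6 12 4)(1 3 5 10 2 8 7))^5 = (13)(1 8 10 3 7 2 5)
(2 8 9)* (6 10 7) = [0, 1, 8, 3, 4, 5, 10, 6, 9, 2, 7] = (2 8 9)(6 10 7)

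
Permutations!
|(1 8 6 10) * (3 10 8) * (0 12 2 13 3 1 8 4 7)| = |(0 12 2 13 3 10 8 6 4 7)| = 10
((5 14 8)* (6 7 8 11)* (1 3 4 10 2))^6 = ((1 3 4 10 2)(5 14 11 6 7 8))^6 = (14)(1 3 4 10 2)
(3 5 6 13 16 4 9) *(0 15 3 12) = (0 15 3 5 6 13 16 4 9 12) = [15, 1, 2, 5, 9, 6, 13, 7, 8, 12, 10, 11, 0, 16, 14, 3, 4]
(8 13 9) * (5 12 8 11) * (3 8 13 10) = (3 8 10)(5 12 13 9 11) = [0, 1, 2, 8, 4, 12, 6, 7, 10, 11, 3, 5, 13, 9]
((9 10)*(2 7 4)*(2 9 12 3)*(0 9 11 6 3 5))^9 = (0 5 12 10 9)(2 11)(3 4)(6 7)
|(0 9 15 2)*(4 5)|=|(0 9 15 2)(4 5)|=4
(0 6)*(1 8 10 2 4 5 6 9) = (0 9 1 8 10 2 4 5 6) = [9, 8, 4, 3, 5, 6, 0, 7, 10, 1, 2]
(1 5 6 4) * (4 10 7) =(1 5 6 10 7 4) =[0, 5, 2, 3, 1, 6, 10, 4, 8, 9, 7]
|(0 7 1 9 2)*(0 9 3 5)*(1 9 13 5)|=6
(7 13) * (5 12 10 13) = (5 12 10 13 7) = [0, 1, 2, 3, 4, 12, 6, 5, 8, 9, 13, 11, 10, 7]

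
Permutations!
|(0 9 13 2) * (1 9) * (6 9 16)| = 7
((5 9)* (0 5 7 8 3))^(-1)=((0 5 9 7 8 3))^(-1)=(0 3 8 7 9 5)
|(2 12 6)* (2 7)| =4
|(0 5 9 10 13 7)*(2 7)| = 7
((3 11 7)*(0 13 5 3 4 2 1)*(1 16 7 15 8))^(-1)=((0 13 5 3 11 15 8 1)(2 16 7 4))^(-1)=(0 1 8 15 11 3 5 13)(2 4 7 16)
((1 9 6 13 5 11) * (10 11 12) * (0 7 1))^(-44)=((0 7 1 9 6 13 5 12 10 11))^(-44)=(0 5 1 10 6)(7 12 9 11 13)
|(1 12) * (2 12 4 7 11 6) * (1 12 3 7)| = 10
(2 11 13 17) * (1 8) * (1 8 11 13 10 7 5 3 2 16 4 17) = (1 11 10 7 5 3 2 13)(4 17 16) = [0, 11, 13, 2, 17, 3, 6, 5, 8, 9, 7, 10, 12, 1, 14, 15, 4, 16]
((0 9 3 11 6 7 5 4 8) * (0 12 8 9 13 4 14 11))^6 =(0 13 4 9 3)(5 14 11 6 7)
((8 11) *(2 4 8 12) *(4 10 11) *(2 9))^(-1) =((2 10 11 12 9)(4 8))^(-1) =(2 9 12 11 10)(4 8)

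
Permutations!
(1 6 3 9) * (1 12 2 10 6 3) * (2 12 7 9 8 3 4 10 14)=(1 4 10 6)(2 14)(3 8)(7 9)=[0, 4, 14, 8, 10, 5, 1, 9, 3, 7, 6, 11, 12, 13, 2]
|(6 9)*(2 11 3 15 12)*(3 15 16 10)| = |(2 11 15 12)(3 16 10)(6 9)| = 12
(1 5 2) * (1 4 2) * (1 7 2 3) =[0, 5, 4, 1, 3, 7, 6, 2] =(1 5 7 2 4 3)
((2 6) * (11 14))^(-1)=(2 6)(11 14)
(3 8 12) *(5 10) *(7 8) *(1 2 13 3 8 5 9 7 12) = (1 2 13 3 12 8)(5 10 9 7) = [0, 2, 13, 12, 4, 10, 6, 5, 1, 7, 9, 11, 8, 3]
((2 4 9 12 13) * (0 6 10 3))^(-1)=((0 6 10 3)(2 4 9 12 13))^(-1)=(0 3 10 6)(2 13 12 9 4)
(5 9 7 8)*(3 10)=(3 10)(5 9 7 8)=[0, 1, 2, 10, 4, 9, 6, 8, 5, 7, 3]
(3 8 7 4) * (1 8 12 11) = [0, 8, 2, 12, 3, 5, 6, 4, 7, 9, 10, 1, 11] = (1 8 7 4 3 12 11)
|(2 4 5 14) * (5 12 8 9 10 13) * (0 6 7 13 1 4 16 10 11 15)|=|(0 6 7 13 5 14 2 16 10 1 4 12 8 9 11 15)|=16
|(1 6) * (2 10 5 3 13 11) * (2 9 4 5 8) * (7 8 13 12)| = |(1 6)(2 10 13 11 9 4 5 3 12 7 8)| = 22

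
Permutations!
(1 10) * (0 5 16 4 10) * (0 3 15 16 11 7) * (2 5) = (0 2 5 11 7)(1 3 15 16 4 10) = [2, 3, 5, 15, 10, 11, 6, 0, 8, 9, 1, 7, 12, 13, 14, 16, 4]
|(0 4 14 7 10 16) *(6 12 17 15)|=|(0 4 14 7 10 16)(6 12 17 15)|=12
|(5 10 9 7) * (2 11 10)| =|(2 11 10 9 7 5)| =6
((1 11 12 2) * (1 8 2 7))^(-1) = ((1 11 12 7)(2 8))^(-1) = (1 7 12 11)(2 8)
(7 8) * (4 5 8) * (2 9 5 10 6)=(2 9 5 8 7 4 10 6)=[0, 1, 9, 3, 10, 8, 2, 4, 7, 5, 6]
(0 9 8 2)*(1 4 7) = [9, 4, 0, 3, 7, 5, 6, 1, 2, 8] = (0 9 8 2)(1 4 7)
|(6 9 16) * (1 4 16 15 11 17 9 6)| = 12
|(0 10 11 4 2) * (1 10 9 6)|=8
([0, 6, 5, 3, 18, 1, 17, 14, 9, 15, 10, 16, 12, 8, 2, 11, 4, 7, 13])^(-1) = [0, 5, 14, 3, 16, 2, 1, 17, 13, 8, 10, 15, 12, 18, 7, 9, 11, 6, 4]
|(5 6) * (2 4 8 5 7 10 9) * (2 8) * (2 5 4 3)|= |(2 3)(4 5 6 7 10 9 8)|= 14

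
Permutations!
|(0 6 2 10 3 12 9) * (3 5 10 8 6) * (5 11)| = |(0 3 12 9)(2 8 6)(5 10 11)| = 12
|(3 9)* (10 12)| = |(3 9)(10 12)| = 2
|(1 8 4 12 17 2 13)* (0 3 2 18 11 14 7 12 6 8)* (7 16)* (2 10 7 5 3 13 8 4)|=|(0 13 1)(2 8)(3 10 7 12 17 18 11 14 16 5)(4 6)|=30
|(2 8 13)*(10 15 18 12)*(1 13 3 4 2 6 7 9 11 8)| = |(1 13 6 7 9 11 8 3 4 2)(10 15 18 12)| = 20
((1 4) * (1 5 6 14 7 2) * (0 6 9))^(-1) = (0 9 5 4 1 2 7 14 6)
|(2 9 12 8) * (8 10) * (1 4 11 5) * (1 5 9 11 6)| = |(1 4 6)(2 11 9 12 10 8)| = 6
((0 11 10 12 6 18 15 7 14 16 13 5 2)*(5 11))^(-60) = ((0 5 2)(6 18 15 7 14 16 13 11 10 12))^(-60) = (18)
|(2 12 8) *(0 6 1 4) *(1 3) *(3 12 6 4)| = 4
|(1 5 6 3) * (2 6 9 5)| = 4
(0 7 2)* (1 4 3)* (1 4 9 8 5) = (0 7 2)(1 9 8 5)(3 4) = [7, 9, 0, 4, 3, 1, 6, 2, 5, 8]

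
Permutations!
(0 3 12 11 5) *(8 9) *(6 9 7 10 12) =[3, 1, 2, 6, 4, 0, 9, 10, 7, 8, 12, 5, 11] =(0 3 6 9 8 7 10 12 11 5)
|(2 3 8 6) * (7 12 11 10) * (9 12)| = |(2 3 8 6)(7 9 12 11 10)| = 20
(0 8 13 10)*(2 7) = [8, 1, 7, 3, 4, 5, 6, 2, 13, 9, 0, 11, 12, 10] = (0 8 13 10)(2 7)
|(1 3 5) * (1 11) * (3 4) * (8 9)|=10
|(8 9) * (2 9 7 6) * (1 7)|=6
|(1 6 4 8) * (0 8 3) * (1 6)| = 5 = |(0 8 6 4 3)|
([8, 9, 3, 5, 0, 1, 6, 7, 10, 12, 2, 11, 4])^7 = (0 9 3 8 12 5 10 4 1 2)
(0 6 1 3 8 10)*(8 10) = [6, 3, 2, 10, 4, 5, 1, 7, 8, 9, 0] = (0 6 1 3 10)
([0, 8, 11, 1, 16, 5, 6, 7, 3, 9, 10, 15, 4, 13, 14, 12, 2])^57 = (2 12)(4 11)(15 16)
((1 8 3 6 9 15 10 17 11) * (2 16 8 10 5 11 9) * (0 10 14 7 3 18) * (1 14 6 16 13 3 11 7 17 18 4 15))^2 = ((0 10 18)(1 6 2 13 3 16 8 4 15 5 7 11 14 17 9))^2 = (0 18 10)(1 2 3 8 15 7 14 9 6 13 16 4 5 11 17)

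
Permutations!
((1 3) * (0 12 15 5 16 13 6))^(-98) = (16)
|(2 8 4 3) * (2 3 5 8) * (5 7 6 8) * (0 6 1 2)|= 7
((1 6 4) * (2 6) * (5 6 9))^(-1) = (1 4 6 5 9 2)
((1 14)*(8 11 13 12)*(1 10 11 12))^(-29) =(1 14 10 11 13)(8 12)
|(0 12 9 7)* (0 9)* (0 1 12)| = 2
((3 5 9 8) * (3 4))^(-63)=(3 9 4 5 8)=((3 5 9 8 4))^(-63)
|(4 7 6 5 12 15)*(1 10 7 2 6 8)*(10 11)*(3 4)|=35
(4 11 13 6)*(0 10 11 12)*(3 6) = (0 10 11 13 3 6 4 12) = [10, 1, 2, 6, 12, 5, 4, 7, 8, 9, 11, 13, 0, 3]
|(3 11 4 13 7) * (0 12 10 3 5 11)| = 20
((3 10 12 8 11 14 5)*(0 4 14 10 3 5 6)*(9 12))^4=((0 4 14 6)(8 11 10 9 12))^4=(14)(8 12 9 10 11)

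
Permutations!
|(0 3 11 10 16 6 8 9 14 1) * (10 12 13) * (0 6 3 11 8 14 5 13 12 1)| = |(0 11 1 6 14)(3 8 9 5 13 10 16)| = 35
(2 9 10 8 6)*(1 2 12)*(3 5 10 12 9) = (1 2 3 5 10 8 6 9 12) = [0, 2, 3, 5, 4, 10, 9, 7, 6, 12, 8, 11, 1]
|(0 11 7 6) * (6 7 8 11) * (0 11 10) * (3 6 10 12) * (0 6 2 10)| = 7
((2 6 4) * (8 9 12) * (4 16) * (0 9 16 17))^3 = ((0 9 12 8 16 4 2 6 17))^3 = (0 8 2)(4 17 12)(6 9 16)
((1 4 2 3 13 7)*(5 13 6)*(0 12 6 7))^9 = (0 13 5 6 12)(1 7 3 2 4)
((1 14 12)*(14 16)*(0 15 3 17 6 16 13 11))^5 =((0 15 3 17 6 16 14 12 1 13 11))^5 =(0 16 11 6 13 17 1 3 12 15 14)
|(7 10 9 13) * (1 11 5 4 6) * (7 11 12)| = 10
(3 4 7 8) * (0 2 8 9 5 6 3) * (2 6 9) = (0 6 3 4 7 2 8)(5 9) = [6, 1, 8, 4, 7, 9, 3, 2, 0, 5]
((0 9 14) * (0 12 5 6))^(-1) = ((0 9 14 12 5 6))^(-1) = (0 6 5 12 14 9)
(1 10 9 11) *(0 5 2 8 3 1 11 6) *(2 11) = (0 5 11 2 8 3 1 10 9 6) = [5, 10, 8, 1, 4, 11, 0, 7, 3, 6, 9, 2]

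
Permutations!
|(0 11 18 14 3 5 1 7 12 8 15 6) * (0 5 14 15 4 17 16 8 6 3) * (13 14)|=140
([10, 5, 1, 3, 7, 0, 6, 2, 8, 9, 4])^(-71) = (0 5 1 2 7 4 10)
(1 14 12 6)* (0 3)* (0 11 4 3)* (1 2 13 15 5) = (1 14 12 6 2 13 15 5)(3 11 4) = [0, 14, 13, 11, 3, 1, 2, 7, 8, 9, 10, 4, 6, 15, 12, 5]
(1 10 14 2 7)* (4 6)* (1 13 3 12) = (1 10 14 2 7 13 3 12)(4 6) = [0, 10, 7, 12, 6, 5, 4, 13, 8, 9, 14, 11, 1, 3, 2]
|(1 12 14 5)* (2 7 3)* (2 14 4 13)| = 9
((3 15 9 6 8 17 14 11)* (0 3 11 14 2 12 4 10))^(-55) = (17)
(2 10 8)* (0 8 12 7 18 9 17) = (0 8 2 10 12 7 18 9 17) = [8, 1, 10, 3, 4, 5, 6, 18, 2, 17, 12, 11, 7, 13, 14, 15, 16, 0, 9]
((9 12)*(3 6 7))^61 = ((3 6 7)(9 12))^61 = (3 6 7)(9 12)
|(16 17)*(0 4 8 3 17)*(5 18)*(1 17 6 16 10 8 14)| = |(0 4 14 1 17 10 8 3 6 16)(5 18)| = 10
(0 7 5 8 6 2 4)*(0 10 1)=(0 7 5 8 6 2 4 10 1)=[7, 0, 4, 3, 10, 8, 2, 5, 6, 9, 1]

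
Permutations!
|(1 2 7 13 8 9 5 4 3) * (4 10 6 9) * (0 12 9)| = 42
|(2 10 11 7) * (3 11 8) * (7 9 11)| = 10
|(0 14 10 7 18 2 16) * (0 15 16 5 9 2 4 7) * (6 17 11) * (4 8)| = 12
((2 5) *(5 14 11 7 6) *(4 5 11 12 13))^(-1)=(2 5 4 13 12 14)(6 7 11)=((2 14 12 13 4 5)(6 11 7))^(-1)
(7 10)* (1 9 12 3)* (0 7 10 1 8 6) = (0 7 1 9 12 3 8 6) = [7, 9, 2, 8, 4, 5, 0, 1, 6, 12, 10, 11, 3]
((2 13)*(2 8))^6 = ((2 13 8))^6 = (13)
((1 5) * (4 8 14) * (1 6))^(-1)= ((1 5 6)(4 8 14))^(-1)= (1 6 5)(4 14 8)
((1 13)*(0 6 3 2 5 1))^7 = (13)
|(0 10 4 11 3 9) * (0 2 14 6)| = 9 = |(0 10 4 11 3 9 2 14 6)|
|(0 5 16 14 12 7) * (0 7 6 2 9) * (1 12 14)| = |(0 5 16 1 12 6 2 9)| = 8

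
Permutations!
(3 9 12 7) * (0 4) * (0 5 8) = (0 4 5 8)(3 9 12 7) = [4, 1, 2, 9, 5, 8, 6, 3, 0, 12, 10, 11, 7]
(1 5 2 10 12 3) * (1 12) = (1 5 2 10)(3 12) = [0, 5, 10, 12, 4, 2, 6, 7, 8, 9, 1, 11, 3]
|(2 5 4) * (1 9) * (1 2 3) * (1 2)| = |(1 9)(2 5 4 3)| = 4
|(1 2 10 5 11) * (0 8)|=10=|(0 8)(1 2 10 5 11)|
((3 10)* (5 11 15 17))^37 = (3 10)(5 11 15 17)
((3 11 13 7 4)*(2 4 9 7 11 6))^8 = (13) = ((2 4 3 6)(7 9)(11 13))^8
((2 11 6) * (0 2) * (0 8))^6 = ((0 2 11 6 8))^6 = (0 2 11 6 8)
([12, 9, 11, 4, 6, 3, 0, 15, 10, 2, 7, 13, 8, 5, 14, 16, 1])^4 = (0 7 9 5)(1 13 6 10)(2 3 12 15)(4 8 16 11)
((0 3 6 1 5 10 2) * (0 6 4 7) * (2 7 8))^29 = (0 7 10 5 1 6 2 8 4 3)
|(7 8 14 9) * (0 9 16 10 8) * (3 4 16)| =6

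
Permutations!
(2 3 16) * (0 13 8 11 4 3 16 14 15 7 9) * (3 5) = (0 13 8 11 4 5 3 14 15 7 9)(2 16) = [13, 1, 16, 14, 5, 3, 6, 9, 11, 0, 10, 4, 12, 8, 15, 7, 2]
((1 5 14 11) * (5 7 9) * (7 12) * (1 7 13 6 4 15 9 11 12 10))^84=(4 14)(5 6)(9 13)(12 15)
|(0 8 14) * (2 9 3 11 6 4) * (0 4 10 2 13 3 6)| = 28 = |(0 8 14 4 13 3 11)(2 9 6 10)|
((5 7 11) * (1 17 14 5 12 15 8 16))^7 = (1 15 7 17 8 11 14 16 12 5)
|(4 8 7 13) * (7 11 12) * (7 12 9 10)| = |(4 8 11 9 10 7 13)| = 7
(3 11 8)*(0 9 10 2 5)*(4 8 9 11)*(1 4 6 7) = (0 11 9 10 2 5)(1 4 8 3 6 7) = [11, 4, 5, 6, 8, 0, 7, 1, 3, 10, 2, 9]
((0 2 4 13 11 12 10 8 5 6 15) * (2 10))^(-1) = ((0 10 8 5 6 15)(2 4 13 11 12))^(-1) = (0 15 6 5 8 10)(2 12 11 13 4)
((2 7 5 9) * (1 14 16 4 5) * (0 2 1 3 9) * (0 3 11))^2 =(0 7)(1 16 5 9 14 4 3)(2 11)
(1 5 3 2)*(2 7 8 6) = [0, 5, 1, 7, 4, 3, 2, 8, 6] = (1 5 3 7 8 6 2)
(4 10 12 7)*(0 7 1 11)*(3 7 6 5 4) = (0 6 5 4 10 12 1 11)(3 7) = [6, 11, 2, 7, 10, 4, 5, 3, 8, 9, 12, 0, 1]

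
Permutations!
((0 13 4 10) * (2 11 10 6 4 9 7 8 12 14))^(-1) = ((0 13 9 7 8 12 14 2 11 10)(4 6))^(-1) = (0 10 11 2 14 12 8 7 9 13)(4 6)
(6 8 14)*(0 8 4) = (0 8 14 6 4) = [8, 1, 2, 3, 0, 5, 4, 7, 14, 9, 10, 11, 12, 13, 6]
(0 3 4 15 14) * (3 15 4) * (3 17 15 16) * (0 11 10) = (0 16 3 17 15 14 11 10) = [16, 1, 2, 17, 4, 5, 6, 7, 8, 9, 0, 10, 12, 13, 11, 14, 3, 15]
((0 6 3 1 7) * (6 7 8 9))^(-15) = (9)(0 7)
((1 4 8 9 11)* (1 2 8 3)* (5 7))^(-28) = (11)(1 3 4)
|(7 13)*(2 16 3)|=|(2 16 3)(7 13)|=6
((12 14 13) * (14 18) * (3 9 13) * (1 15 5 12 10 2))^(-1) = ((1 15 5 12 18 14 3 9 13 10 2))^(-1) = (1 2 10 13 9 3 14 18 12 5 15)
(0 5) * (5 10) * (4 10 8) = (0 8 4 10 5) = [8, 1, 2, 3, 10, 0, 6, 7, 4, 9, 5]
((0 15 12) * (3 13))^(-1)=(0 12 15)(3 13)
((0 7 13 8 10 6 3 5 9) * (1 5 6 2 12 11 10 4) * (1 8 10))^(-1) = (0 9 5 1 11 12 2 10 13 7)(3 6)(4 8)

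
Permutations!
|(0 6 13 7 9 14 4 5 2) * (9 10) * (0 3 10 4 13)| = 18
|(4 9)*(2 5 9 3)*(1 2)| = 6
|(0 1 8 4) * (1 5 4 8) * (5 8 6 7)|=|(0 8 6 7 5 4)|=6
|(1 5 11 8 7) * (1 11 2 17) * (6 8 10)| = |(1 5 2 17)(6 8 7 11 10)| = 20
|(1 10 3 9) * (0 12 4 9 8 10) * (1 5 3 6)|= 10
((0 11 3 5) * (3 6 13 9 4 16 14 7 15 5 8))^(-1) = (0 5 15 7 14 16 4 9 13 6 11)(3 8)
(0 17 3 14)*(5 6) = (0 17 3 14)(5 6) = [17, 1, 2, 14, 4, 6, 5, 7, 8, 9, 10, 11, 12, 13, 0, 15, 16, 3]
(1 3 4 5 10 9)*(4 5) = (1 3 5 10 9) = [0, 3, 2, 5, 4, 10, 6, 7, 8, 1, 9]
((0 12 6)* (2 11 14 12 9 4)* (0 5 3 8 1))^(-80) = (0 11 5)(1 2 6)(3 9 14)(4 12 8)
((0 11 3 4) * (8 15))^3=(0 4 3 11)(8 15)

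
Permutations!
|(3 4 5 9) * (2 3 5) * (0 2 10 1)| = 6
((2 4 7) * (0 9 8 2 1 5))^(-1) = ((0 9 8 2 4 7 1 5))^(-1) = (0 5 1 7 4 2 8 9)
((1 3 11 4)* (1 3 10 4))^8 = (1 3 10 11 4)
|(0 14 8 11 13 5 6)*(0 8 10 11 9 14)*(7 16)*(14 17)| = |(5 6 8 9 17 14 10 11 13)(7 16)| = 18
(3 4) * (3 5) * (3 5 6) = [0, 1, 2, 4, 6, 5, 3] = (3 4 6)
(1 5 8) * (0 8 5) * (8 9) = (0 9 8 1) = [9, 0, 2, 3, 4, 5, 6, 7, 1, 8]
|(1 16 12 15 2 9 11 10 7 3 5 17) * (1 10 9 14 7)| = 22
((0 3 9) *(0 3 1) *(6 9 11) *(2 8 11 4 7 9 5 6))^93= ((0 1)(2 8 11)(3 4 7 9)(5 6))^93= (11)(0 1)(3 4 7 9)(5 6)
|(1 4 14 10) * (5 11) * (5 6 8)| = 4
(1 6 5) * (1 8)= [0, 6, 2, 3, 4, 8, 5, 7, 1]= (1 6 5 8)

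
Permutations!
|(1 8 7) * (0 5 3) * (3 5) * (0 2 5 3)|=3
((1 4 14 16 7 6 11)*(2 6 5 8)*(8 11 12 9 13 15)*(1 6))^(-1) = (1 2 8 15 13 9 12 6 11 5 7 16 14 4)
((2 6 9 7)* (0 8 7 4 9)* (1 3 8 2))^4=(9)(0 2 6)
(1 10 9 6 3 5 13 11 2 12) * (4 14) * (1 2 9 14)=[0, 10, 12, 5, 1, 13, 3, 7, 8, 6, 14, 9, 2, 11, 4]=(1 10 14 4)(2 12)(3 5 13 11 9 6)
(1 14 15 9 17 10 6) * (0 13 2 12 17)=[13, 14, 12, 3, 4, 5, 1, 7, 8, 0, 6, 11, 17, 2, 15, 9, 16, 10]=(0 13 2 12 17 10 6 1 14 15 9)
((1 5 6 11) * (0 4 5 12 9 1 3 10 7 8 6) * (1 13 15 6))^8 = (0 5 4)(1 10 6 9 8 3 15 12 7 11 13)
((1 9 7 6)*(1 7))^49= ((1 9)(6 7))^49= (1 9)(6 7)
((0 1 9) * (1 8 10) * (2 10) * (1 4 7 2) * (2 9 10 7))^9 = (0 8 1 10 4 2 7 9)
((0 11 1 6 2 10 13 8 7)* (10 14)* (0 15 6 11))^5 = (1 11)(2 7 10 6 8 14 15 13)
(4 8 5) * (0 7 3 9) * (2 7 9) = (0 9)(2 7 3)(4 8 5) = [9, 1, 7, 2, 8, 4, 6, 3, 5, 0]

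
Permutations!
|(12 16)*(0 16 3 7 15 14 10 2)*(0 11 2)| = 8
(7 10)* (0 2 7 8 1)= (0 2 7 10 8 1)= [2, 0, 7, 3, 4, 5, 6, 10, 1, 9, 8]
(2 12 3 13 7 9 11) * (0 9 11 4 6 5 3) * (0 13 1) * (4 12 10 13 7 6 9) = [4, 0, 10, 1, 9, 3, 5, 11, 8, 12, 13, 2, 7, 6] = (0 4 9 12 7 11 2 10 13 6 5 3 1)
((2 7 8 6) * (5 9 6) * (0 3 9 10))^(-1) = (0 10 5 8 7 2 6 9 3)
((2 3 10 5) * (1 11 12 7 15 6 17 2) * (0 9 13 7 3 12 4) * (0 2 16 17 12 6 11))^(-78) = ((0 9 13 7 15 11 4 2 6 12 3 10 5 1)(16 17))^(-78) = (17)(0 4 5 15 3 13 6)(1 11 10 7 12 9 2)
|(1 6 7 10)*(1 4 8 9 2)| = |(1 6 7 10 4 8 9 2)| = 8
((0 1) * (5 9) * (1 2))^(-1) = (0 1 2)(5 9) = ((0 2 1)(5 9))^(-1)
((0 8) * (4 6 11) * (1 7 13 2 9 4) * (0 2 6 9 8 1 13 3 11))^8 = (0 1 7 3 11 13 6) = ((0 1 7 3 11 13 6)(2 8)(4 9))^8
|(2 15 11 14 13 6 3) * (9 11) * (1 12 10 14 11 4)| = |(1 12 10 14 13 6 3 2 15 9 4)| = 11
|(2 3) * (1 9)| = 2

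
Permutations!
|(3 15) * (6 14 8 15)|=|(3 6 14 8 15)|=5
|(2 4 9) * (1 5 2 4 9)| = 5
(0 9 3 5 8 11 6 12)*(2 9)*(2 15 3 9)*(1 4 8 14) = (0 15 3 5 14 1 4 8 11 6 12) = [15, 4, 2, 5, 8, 14, 12, 7, 11, 9, 10, 6, 0, 13, 1, 3]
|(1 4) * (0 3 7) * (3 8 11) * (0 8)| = 4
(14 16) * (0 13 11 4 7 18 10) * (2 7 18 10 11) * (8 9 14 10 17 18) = (0 13 2 7 17 18 11 4 8 9 14 16 10) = [13, 1, 7, 3, 8, 5, 6, 17, 9, 14, 0, 4, 12, 2, 16, 15, 10, 18, 11]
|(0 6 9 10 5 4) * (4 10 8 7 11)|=14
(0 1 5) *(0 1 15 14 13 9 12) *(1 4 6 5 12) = (0 15 14 13 9 1 12)(4 6 5) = [15, 12, 2, 3, 6, 4, 5, 7, 8, 1, 10, 11, 0, 9, 13, 14]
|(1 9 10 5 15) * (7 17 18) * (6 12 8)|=15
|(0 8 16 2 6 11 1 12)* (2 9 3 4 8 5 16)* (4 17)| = |(0 5 16 9 3 17 4 8 2 6 11 1 12)| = 13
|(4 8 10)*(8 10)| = 2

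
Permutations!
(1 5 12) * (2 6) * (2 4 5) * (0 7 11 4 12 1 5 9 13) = [7, 2, 6, 3, 9, 1, 12, 11, 8, 13, 10, 4, 5, 0] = (0 7 11 4 9 13)(1 2 6 12 5)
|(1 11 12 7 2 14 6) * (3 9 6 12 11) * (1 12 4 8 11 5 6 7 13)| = 13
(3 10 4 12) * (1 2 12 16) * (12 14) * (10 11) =(1 2 14 12 3 11 10 4 16) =[0, 2, 14, 11, 16, 5, 6, 7, 8, 9, 4, 10, 3, 13, 12, 15, 1]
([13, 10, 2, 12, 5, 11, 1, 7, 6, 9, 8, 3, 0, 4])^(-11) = [5, 10, 2, 13, 3, 12, 1, 7, 6, 9, 8, 0, 4, 11]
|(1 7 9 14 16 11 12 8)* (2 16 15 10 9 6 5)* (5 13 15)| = |(1 7 6 13 15 10 9 14 5 2 16 11 12 8)| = 14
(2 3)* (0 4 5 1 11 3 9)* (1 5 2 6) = [4, 11, 9, 6, 2, 5, 1, 7, 8, 0, 10, 3] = (0 4 2 9)(1 11 3 6)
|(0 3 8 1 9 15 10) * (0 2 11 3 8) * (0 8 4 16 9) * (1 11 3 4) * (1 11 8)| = 10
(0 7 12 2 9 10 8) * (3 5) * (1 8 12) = (0 7 1 8)(2 9 10 12)(3 5) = [7, 8, 9, 5, 4, 3, 6, 1, 0, 10, 12, 11, 2]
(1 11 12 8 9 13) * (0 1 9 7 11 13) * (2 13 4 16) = (0 1 4 16 2 13 9)(7 11 12 8) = [1, 4, 13, 3, 16, 5, 6, 11, 7, 0, 10, 12, 8, 9, 14, 15, 2]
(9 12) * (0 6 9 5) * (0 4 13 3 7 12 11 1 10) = (0 6 9 11 1 10)(3 7 12 5 4 13) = [6, 10, 2, 7, 13, 4, 9, 12, 8, 11, 0, 1, 5, 3]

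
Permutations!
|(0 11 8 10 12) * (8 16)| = |(0 11 16 8 10 12)| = 6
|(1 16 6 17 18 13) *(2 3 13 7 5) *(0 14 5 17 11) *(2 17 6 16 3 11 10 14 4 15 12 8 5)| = |(0 4 15 12 8 5 17 18 7 6 10 14 2 11)(1 3 13)| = 42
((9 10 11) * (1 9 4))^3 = (1 11 9 4 10)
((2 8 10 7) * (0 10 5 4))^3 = (0 2 4 7 5 10 8)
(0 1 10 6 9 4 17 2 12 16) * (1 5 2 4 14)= (0 5 2 12 16)(1 10 6 9 14)(4 17)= [5, 10, 12, 3, 17, 2, 9, 7, 8, 14, 6, 11, 16, 13, 1, 15, 0, 4]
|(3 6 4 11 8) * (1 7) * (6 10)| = 6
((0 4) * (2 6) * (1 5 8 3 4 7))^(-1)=((0 7 1 5 8 3 4)(2 6))^(-1)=(0 4 3 8 5 1 7)(2 6)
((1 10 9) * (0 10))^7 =(0 1 9 10)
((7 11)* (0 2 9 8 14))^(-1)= ((0 2 9 8 14)(7 11))^(-1)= (0 14 8 9 2)(7 11)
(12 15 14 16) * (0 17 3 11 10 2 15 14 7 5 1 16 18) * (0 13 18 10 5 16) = (0 17 3 11 5 1)(2 15 7 16 12 14 10)(13 18) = [17, 0, 15, 11, 4, 1, 6, 16, 8, 9, 2, 5, 14, 18, 10, 7, 12, 3, 13]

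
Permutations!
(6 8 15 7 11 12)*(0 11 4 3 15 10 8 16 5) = (0 11 12 6 16 5)(3 15 7 4)(8 10) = [11, 1, 2, 15, 3, 0, 16, 4, 10, 9, 8, 12, 6, 13, 14, 7, 5]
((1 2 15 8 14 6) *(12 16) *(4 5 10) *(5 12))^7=((1 2 15 8 14 6)(4 12 16 5 10))^7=(1 2 15 8 14 6)(4 16 10 12 5)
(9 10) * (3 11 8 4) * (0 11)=(0 11 8 4 3)(9 10)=[11, 1, 2, 0, 3, 5, 6, 7, 4, 10, 9, 8]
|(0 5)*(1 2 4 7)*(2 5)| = |(0 2 4 7 1 5)| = 6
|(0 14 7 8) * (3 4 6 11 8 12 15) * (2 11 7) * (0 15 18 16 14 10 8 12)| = 24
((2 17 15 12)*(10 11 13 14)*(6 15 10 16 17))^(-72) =((2 6 15 12)(10 11 13 14 16 17))^(-72) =(17)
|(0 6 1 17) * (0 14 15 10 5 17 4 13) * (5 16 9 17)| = |(0 6 1 4 13)(9 17 14 15 10 16)| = 30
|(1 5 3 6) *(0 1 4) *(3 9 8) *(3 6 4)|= |(0 1 5 9 8 6 3 4)|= 8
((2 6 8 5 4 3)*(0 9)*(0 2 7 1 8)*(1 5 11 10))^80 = (11)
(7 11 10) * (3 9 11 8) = (3 9 11 10 7 8) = [0, 1, 2, 9, 4, 5, 6, 8, 3, 11, 7, 10]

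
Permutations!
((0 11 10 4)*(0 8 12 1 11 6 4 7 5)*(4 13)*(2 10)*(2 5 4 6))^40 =(13)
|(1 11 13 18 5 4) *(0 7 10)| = 6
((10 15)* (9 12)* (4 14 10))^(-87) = (4 14 10 15)(9 12)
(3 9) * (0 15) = (0 15)(3 9) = [15, 1, 2, 9, 4, 5, 6, 7, 8, 3, 10, 11, 12, 13, 14, 0]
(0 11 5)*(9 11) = [9, 1, 2, 3, 4, 0, 6, 7, 8, 11, 10, 5] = (0 9 11 5)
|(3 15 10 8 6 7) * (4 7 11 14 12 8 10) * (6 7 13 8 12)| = |(3 15 4 13 8 7)(6 11 14)| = 6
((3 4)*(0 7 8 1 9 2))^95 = (0 2 9 1 8 7)(3 4)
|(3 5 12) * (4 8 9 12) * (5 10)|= 7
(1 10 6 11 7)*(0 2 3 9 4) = [2, 10, 3, 9, 0, 5, 11, 1, 8, 4, 6, 7] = (0 2 3 9 4)(1 10 6 11 7)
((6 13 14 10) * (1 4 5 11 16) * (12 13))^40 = (16)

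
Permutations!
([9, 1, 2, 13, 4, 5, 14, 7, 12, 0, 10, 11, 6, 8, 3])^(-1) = [9, 1, 2, 14, 4, 5, 12, 7, 13, 0, 10, 11, 8, 3, 6]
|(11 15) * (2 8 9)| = |(2 8 9)(11 15)| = 6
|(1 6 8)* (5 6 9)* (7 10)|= 10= |(1 9 5 6 8)(7 10)|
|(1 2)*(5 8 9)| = 6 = |(1 2)(5 8 9)|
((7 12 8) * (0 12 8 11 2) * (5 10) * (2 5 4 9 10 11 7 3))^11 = (0 2 3 8 7 12)(4 10 9)(5 11)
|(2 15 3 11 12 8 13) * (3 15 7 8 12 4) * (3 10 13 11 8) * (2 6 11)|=20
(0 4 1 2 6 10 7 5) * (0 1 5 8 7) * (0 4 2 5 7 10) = (0 2 6)(1 5)(4 7 8 10) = [2, 5, 6, 3, 7, 1, 0, 8, 10, 9, 4]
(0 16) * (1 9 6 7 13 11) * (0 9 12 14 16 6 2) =(0 6 7 13 11 1 12 14 16 9 2) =[6, 12, 0, 3, 4, 5, 7, 13, 8, 2, 10, 1, 14, 11, 16, 15, 9]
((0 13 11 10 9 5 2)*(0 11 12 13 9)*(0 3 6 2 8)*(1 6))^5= ((0 9 5 8)(1 6 2 11 10 3)(12 13))^5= (0 9 5 8)(1 3 10 11 2 6)(12 13)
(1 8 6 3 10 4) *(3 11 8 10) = [0, 10, 2, 3, 1, 5, 11, 7, 6, 9, 4, 8] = (1 10 4)(6 11 8)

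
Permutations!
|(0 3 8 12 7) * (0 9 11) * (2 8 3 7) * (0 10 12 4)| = |(0 7 9 11 10 12 2 8 4)| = 9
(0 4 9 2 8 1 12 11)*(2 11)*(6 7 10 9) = (0 4 6 7 10 9 11)(1 12 2 8) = [4, 12, 8, 3, 6, 5, 7, 10, 1, 11, 9, 0, 2]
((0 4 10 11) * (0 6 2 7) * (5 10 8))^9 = (11)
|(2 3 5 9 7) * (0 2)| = |(0 2 3 5 9 7)| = 6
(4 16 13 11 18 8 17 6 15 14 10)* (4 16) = (6 15 14 10 16 13 11 18 8 17) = [0, 1, 2, 3, 4, 5, 15, 7, 17, 9, 16, 18, 12, 11, 10, 14, 13, 6, 8]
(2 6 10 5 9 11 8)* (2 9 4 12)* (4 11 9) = (2 6 10 5 11 8 4 12) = [0, 1, 6, 3, 12, 11, 10, 7, 4, 9, 5, 8, 2]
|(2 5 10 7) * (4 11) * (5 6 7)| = |(2 6 7)(4 11)(5 10)| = 6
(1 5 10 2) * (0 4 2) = (0 4 2 1 5 10) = [4, 5, 1, 3, 2, 10, 6, 7, 8, 9, 0]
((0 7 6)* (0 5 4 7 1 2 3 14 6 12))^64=((0 1 2 3 14 6 5 4 7 12))^64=(0 14 7 2 5)(1 6 12 3 4)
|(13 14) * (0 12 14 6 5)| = 6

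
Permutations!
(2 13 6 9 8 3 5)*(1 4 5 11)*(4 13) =(1 13 6 9 8 3 11)(2 4 5) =[0, 13, 4, 11, 5, 2, 9, 7, 3, 8, 10, 1, 12, 6]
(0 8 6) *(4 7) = (0 8 6)(4 7) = [8, 1, 2, 3, 7, 5, 0, 4, 6]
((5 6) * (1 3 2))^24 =(6)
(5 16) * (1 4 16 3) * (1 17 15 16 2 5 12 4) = (2 5 3 17 15 16 12 4) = [0, 1, 5, 17, 2, 3, 6, 7, 8, 9, 10, 11, 4, 13, 14, 16, 12, 15]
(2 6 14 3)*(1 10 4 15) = [0, 10, 6, 2, 15, 5, 14, 7, 8, 9, 4, 11, 12, 13, 3, 1] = (1 10 4 15)(2 6 14 3)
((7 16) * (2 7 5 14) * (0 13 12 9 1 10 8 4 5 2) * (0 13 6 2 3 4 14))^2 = ((0 6 2 7 16 3 4 5)(1 10 8 14 13 12 9))^2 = (0 2 16 4)(1 8 13 9 10 14 12)(3 5 6 7)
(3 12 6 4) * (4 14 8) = (3 12 6 14 8 4) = [0, 1, 2, 12, 3, 5, 14, 7, 4, 9, 10, 11, 6, 13, 8]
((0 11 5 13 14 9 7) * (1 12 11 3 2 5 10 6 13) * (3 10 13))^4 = ((0 10 6 3 2 5 1 12 11 13 14 9 7))^4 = (0 2 11 7 3 12 9 6 1 14 10 5 13)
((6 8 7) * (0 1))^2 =(6 7 8)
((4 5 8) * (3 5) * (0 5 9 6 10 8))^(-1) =((0 5)(3 9 6 10 8 4))^(-1) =(0 5)(3 4 8 10 6 9)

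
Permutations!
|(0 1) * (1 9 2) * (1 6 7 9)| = 4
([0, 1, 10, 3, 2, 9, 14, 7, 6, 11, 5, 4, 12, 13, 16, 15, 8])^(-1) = (2 4 11 9 5 10)(6 8 16 14)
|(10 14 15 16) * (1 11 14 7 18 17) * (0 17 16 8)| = 28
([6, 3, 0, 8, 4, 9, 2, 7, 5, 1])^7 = (0 6 2)(1 8 9 3 5)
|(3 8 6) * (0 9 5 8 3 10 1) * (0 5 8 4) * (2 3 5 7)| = 11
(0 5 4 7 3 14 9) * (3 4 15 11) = [5, 1, 2, 14, 7, 15, 6, 4, 8, 0, 10, 3, 12, 13, 9, 11] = (0 5 15 11 3 14 9)(4 7)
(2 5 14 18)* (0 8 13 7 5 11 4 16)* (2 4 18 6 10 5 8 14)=[14, 1, 11, 3, 16, 2, 10, 8, 13, 9, 5, 18, 12, 7, 6, 15, 0, 17, 4]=(0 14 6 10 5 2 11 18 4 16)(7 8 13)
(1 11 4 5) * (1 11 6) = [0, 6, 2, 3, 5, 11, 1, 7, 8, 9, 10, 4] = (1 6)(4 5 11)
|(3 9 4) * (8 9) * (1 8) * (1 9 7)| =|(1 8 7)(3 9 4)| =3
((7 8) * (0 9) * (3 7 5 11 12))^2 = ((0 9)(3 7 8 5 11 12))^2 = (3 8 11)(5 12 7)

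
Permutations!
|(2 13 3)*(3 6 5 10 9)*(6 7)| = |(2 13 7 6 5 10 9 3)| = 8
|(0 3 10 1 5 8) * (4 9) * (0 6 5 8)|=|(0 3 10 1 8 6 5)(4 9)|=14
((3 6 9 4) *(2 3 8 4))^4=((2 3 6 9)(4 8))^4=(9)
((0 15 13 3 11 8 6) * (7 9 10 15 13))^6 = (7 10)(9 15)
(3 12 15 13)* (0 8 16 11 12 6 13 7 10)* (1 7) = (0 8 16 11 12 15 1 7 10)(3 6 13) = [8, 7, 2, 6, 4, 5, 13, 10, 16, 9, 0, 12, 15, 3, 14, 1, 11]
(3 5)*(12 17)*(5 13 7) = [0, 1, 2, 13, 4, 3, 6, 5, 8, 9, 10, 11, 17, 7, 14, 15, 16, 12] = (3 13 7 5)(12 17)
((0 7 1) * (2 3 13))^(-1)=((0 7 1)(2 3 13))^(-1)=(0 1 7)(2 13 3)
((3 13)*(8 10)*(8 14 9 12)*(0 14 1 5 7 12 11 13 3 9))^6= (14)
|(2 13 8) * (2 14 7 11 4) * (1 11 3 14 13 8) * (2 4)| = 15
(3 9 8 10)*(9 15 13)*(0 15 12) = [15, 1, 2, 12, 4, 5, 6, 7, 10, 8, 3, 11, 0, 9, 14, 13] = (0 15 13 9 8 10 3 12)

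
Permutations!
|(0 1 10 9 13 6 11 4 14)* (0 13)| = 20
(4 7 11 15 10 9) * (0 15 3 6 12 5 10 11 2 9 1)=[15, 0, 9, 6, 7, 10, 12, 2, 8, 4, 1, 3, 5, 13, 14, 11]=(0 15 11 3 6 12 5 10 1)(2 9 4 7)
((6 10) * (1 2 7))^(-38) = (10)(1 2 7)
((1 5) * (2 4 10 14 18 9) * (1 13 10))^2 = (1 13 14 9 4 5 10 18 2)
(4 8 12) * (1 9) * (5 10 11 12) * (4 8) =(1 9)(5 10 11 12 8) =[0, 9, 2, 3, 4, 10, 6, 7, 5, 1, 11, 12, 8]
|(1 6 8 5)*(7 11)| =4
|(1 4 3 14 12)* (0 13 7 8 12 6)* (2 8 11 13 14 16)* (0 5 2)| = |(0 14 6 5 2 8 12 1 4 3 16)(7 11 13)| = 33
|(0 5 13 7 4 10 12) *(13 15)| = 8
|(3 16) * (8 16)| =|(3 8 16)| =3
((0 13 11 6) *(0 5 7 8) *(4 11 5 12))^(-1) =((0 13 5 7 8)(4 11 6 12))^(-1) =(0 8 7 5 13)(4 12 6 11)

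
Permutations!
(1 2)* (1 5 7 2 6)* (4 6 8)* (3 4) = [0, 8, 5, 4, 6, 7, 1, 2, 3] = (1 8 3 4 6)(2 5 7)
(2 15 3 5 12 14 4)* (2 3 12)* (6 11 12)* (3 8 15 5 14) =(2 5)(3 14 4 8 15 6 11 12) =[0, 1, 5, 14, 8, 2, 11, 7, 15, 9, 10, 12, 3, 13, 4, 6]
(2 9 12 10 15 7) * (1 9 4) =(1 9 12 10 15 7 2 4) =[0, 9, 4, 3, 1, 5, 6, 2, 8, 12, 15, 11, 10, 13, 14, 7]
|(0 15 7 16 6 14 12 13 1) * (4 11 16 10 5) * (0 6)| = 40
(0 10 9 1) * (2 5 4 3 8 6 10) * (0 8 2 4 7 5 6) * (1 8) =(0 4 3 2 6 10 9 8)(5 7) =[4, 1, 6, 2, 3, 7, 10, 5, 0, 8, 9]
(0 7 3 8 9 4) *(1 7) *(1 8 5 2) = (0 8 9 4)(1 7 3 5 2) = [8, 7, 1, 5, 0, 2, 6, 3, 9, 4]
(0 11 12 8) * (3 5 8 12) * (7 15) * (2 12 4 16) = (0 11 3 5 8)(2 12 4 16)(7 15) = [11, 1, 12, 5, 16, 8, 6, 15, 0, 9, 10, 3, 4, 13, 14, 7, 2]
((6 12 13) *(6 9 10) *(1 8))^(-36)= (6 10 9 13 12)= ((1 8)(6 12 13 9 10))^(-36)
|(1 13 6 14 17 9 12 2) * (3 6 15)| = |(1 13 15 3 6 14 17 9 12 2)| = 10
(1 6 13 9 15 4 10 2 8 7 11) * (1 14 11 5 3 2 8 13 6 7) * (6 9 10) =(1 7 5 3 2 13 10 8)(4 6 9 15)(11 14) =[0, 7, 13, 2, 6, 3, 9, 5, 1, 15, 8, 14, 12, 10, 11, 4]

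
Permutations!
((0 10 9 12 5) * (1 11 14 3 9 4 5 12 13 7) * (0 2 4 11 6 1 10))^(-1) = (1 6)(2 5 4)(3 14 11 10 7 13 9)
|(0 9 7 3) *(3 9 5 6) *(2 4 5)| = 6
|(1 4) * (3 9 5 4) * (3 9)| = |(1 9 5 4)| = 4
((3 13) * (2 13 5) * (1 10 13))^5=(1 2 5 3 13 10)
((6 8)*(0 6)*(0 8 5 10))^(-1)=(0 10 5 6)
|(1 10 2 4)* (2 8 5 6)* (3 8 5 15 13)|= 12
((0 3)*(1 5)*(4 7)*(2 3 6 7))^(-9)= ((0 6 7 4 2 3)(1 5))^(-9)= (0 4)(1 5)(2 6)(3 7)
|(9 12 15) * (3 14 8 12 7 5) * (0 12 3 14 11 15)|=|(0 12)(3 11 15 9 7 5 14 8)|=8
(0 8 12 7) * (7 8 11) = [11, 1, 2, 3, 4, 5, 6, 0, 12, 9, 10, 7, 8] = (0 11 7)(8 12)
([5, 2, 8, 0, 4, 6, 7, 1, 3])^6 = [8, 6, 7, 2, 4, 3, 0, 5, 1]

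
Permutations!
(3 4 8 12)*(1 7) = [0, 7, 2, 4, 8, 5, 6, 1, 12, 9, 10, 11, 3] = (1 7)(3 4 8 12)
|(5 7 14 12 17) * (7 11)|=|(5 11 7 14 12 17)|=6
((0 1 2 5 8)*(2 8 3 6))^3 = (8)(2 6 3 5)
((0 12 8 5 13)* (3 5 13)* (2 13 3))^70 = (13)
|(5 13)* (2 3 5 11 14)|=6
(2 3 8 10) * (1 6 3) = (1 6 3 8 10 2) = [0, 6, 1, 8, 4, 5, 3, 7, 10, 9, 2]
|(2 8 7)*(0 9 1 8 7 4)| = 10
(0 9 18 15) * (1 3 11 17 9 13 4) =[13, 3, 2, 11, 1, 5, 6, 7, 8, 18, 10, 17, 12, 4, 14, 0, 16, 9, 15] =(0 13 4 1 3 11 17 9 18 15)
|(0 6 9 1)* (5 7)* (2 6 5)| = |(0 5 7 2 6 9 1)| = 7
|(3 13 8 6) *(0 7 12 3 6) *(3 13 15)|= 10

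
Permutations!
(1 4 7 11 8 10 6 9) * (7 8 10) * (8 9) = (1 4 9)(6 8 7 11 10) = [0, 4, 2, 3, 9, 5, 8, 11, 7, 1, 6, 10]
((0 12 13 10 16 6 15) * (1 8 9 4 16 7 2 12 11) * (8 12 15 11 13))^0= ((0 13 10 7 2 15)(1 12 8 9 4 16 6 11))^0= (16)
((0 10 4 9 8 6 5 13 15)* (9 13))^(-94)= (0 10 4 13 15)(5 8)(6 9)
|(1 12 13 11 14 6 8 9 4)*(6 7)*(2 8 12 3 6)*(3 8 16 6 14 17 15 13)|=28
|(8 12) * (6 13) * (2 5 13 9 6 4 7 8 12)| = |(2 5 13 4 7 8)(6 9)| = 6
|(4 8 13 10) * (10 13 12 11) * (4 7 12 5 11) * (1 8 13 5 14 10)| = 10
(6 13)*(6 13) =(13) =[0, 1, 2, 3, 4, 5, 6, 7, 8, 9, 10, 11, 12, 13]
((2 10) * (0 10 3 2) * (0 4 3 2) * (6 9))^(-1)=((0 10 4 3)(6 9))^(-1)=(0 3 4 10)(6 9)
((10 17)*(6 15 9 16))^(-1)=(6 16 9 15)(10 17)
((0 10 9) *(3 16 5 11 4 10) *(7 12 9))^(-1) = ((0 3 16 5 11 4 10 7 12 9))^(-1) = (0 9 12 7 10 4 11 5 16 3)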